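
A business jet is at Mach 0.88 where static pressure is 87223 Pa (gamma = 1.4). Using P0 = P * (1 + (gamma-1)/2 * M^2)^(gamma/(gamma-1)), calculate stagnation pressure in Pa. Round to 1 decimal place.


Step 1: (gamma-1)/2 * M^2 = 0.2 * 0.7744 = 0.15488
Step 2: 1 + 0.15488 = 1.15488
Step 3: Exponent gamma/(gamma-1) = 3.5
Step 4: P0 = 87223 * 1.15488^3.5 = 144381.0 Pa

144381.0


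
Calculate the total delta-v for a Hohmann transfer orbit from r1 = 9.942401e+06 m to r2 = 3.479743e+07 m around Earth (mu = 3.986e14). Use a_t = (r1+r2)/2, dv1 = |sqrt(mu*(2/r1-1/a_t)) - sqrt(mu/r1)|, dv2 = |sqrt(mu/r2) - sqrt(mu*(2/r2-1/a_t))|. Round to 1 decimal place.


Step 1: Transfer semi-major axis a_t = (9.942401e+06 + 3.479743e+07) / 2 = 2.236992e+07 m
Step 2: v1 (circular at r1) = sqrt(mu/r1) = 6331.74 m/s
Step 3: v_t1 = sqrt(mu*(2/r1 - 1/a_t)) = 7897.04 m/s
Step 4: dv1 = |7897.04 - 6331.74| = 1565.3 m/s
Step 5: v2 (circular at r2) = 3384.5 m/s, v_t2 = 2256.36 m/s
Step 6: dv2 = |3384.5 - 2256.36| = 1128.14 m/s
Step 7: Total delta-v = 1565.3 + 1128.14 = 2693.4 m/s

2693.4


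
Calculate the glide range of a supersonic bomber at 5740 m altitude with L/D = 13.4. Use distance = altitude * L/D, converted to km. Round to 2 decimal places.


Step 1: Glide distance = altitude * L/D = 5740 * 13.4 = 76916.0 m
Step 2: Convert to km: 76916.0 / 1000 = 76.92 km

76.92


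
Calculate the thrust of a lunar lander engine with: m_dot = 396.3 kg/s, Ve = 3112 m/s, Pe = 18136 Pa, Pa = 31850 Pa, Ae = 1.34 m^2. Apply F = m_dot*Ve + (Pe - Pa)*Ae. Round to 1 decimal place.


Step 1: Momentum thrust = m_dot * Ve = 396.3 * 3112 = 1233285.6 N
Step 2: Pressure thrust = (Pe - Pa) * Ae = (18136 - 31850) * 1.34 = -18376.76 N
Step 3: Total thrust F = 1233285.6 + -18376.76 = 1214908.8 N

1214908.8


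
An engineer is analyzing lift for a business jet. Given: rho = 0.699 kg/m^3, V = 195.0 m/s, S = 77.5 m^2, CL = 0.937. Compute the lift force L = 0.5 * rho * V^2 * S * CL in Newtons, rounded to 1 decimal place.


Step 1: Calculate dynamic pressure q = 0.5 * 0.699 * 195.0^2 = 0.5 * 0.699 * 38025.0 = 13289.7375 Pa
Step 2: Multiply by wing area and lift coefficient: L = 13289.7375 * 77.5 * 0.937
Step 3: L = 1029954.6562 * 0.937 = 965067.5 N

965067.5


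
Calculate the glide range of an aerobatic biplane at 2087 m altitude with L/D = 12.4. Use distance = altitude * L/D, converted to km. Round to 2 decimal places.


Step 1: Glide distance = altitude * L/D = 2087 * 12.4 = 25878.8 m
Step 2: Convert to km: 25878.8 / 1000 = 25.88 km

25.88


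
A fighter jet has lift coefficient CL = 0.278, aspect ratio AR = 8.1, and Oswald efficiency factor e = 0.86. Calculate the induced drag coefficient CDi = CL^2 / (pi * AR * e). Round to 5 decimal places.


Step 1: CL^2 = 0.278^2 = 0.077284
Step 2: pi * AR * e = 3.14159 * 8.1 * 0.86 = 21.884334
Step 3: CDi = 0.077284 / 21.884334 = 0.00353

0.00353


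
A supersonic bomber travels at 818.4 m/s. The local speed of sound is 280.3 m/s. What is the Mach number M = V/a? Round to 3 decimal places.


Step 1: M = V / a = 818.4 / 280.3
Step 2: M = 2.920

2.920


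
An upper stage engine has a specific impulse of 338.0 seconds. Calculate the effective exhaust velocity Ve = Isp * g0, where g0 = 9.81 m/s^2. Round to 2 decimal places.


Step 1: Ve = Isp * g0 = 338.0 * 9.81
Step 2: Ve = 3315.78 m/s

3315.78


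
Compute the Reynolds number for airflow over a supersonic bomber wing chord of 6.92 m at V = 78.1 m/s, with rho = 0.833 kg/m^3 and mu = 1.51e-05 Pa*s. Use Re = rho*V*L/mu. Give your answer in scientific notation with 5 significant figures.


Step 1: Numerator = rho * V * L = 0.833 * 78.1 * 6.92 = 450.196516
Step 2: Re = 450.196516 / 1.51e-05
Step 3: Re = 2.9814e+07

2.9814e+07


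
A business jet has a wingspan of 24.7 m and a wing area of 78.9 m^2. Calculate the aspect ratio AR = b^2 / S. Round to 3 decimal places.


Step 1: b^2 = 24.7^2 = 610.09
Step 2: AR = 610.09 / 78.9 = 7.732

7.732


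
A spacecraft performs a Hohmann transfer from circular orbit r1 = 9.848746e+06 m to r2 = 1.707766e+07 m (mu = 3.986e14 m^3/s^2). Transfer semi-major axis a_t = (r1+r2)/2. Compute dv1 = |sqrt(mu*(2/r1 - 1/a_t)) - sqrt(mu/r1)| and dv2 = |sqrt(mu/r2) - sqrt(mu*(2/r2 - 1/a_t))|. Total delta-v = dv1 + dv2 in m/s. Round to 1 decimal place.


Step 1: Transfer semi-major axis a_t = (9.848746e+06 + 1.707766e+07) / 2 = 1.346320e+07 m
Step 2: v1 (circular at r1) = sqrt(mu/r1) = 6361.77 m/s
Step 3: v_t1 = sqrt(mu*(2/r1 - 1/a_t)) = 7165.03 m/s
Step 4: dv1 = |7165.03 - 6361.77| = 803.26 m/s
Step 5: v2 (circular at r2) = 4831.19 m/s, v_t2 = 4132.1 m/s
Step 6: dv2 = |4831.19 - 4132.1| = 699.09 m/s
Step 7: Total delta-v = 803.26 + 699.09 = 1502.4 m/s

1502.4


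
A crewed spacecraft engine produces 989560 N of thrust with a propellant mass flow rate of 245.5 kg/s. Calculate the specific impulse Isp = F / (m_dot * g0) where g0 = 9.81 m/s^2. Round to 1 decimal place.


Step 1: m_dot * g0 = 245.5 * 9.81 = 2408.36
Step 2: Isp = 989560 / 2408.36 = 410.9 s

410.9


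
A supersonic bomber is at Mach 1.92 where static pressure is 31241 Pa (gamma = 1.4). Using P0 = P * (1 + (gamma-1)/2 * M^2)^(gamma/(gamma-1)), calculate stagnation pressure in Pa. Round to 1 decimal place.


Step 1: (gamma-1)/2 * M^2 = 0.2 * 3.6864 = 0.73728
Step 2: 1 + 0.73728 = 1.73728
Step 3: Exponent gamma/(gamma-1) = 3.5
Step 4: P0 = 31241 * 1.73728^3.5 = 215908.3 Pa

215908.3


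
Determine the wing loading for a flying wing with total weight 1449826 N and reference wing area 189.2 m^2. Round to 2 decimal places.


Step 1: Wing loading = W / S = 1449826 / 189.2
Step 2: Wing loading = 7662.93 N/m^2

7662.93


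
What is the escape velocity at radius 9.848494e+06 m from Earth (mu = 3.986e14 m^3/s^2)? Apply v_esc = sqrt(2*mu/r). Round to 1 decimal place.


Step 1: 2*mu/r = 2 * 3.986e14 / 9.848494e+06 = 80946386.3206
Step 2: v_esc = sqrt(80946386.3206) = 8997.0 m/s

8997.0


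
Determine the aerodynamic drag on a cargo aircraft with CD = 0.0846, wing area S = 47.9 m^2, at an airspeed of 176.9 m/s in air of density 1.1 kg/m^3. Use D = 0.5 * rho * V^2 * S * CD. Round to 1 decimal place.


Step 1: Dynamic pressure q = 0.5 * 1.1 * 176.9^2 = 17211.4855 Pa
Step 2: Drag D = q * S * CD = 17211.4855 * 47.9 * 0.0846
Step 3: D = 69746.8 N

69746.8


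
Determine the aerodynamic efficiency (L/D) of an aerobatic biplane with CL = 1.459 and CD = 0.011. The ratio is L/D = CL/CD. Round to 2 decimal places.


Step 1: L/D = CL / CD = 1.459 / 0.011
Step 2: L/D = 132.64

132.64


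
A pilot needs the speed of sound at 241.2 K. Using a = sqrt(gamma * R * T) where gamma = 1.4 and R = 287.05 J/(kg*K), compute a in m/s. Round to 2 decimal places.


Step 1: gamma * R * T = 1.4 * 287.05 * 241.2 = 96931.044
Step 2: a = sqrt(96931.044) = 311.34 m/s

311.34


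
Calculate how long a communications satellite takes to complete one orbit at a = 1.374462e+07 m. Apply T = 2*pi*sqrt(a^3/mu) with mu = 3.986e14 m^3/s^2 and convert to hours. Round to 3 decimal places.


Step 1: a^3 / mu = 2.596559e+21 / 3.986e14 = 6.514197e+06
Step 2: sqrt(6.514197e+06) = 2552.2926 s
Step 3: T = 2*pi * 2552.2926 = 16036.53 s
Step 4: T in hours = 16036.53 / 3600 = 4.455 hours

4.455


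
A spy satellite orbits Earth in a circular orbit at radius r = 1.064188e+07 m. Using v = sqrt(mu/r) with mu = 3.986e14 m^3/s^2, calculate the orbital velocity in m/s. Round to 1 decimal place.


Step 1: mu / r = 3.986e14 / 1.064188e+07 = 37455787.8871
Step 2: v = sqrt(37455787.8871) = 6120.1 m/s

6120.1


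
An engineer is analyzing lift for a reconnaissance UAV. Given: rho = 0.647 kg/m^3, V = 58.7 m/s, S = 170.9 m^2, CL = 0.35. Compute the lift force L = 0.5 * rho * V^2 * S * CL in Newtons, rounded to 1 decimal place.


Step 1: Calculate dynamic pressure q = 0.5 * 0.647 * 58.7^2 = 0.5 * 0.647 * 3445.69 = 1114.6807 Pa
Step 2: Multiply by wing area and lift coefficient: L = 1114.6807 * 170.9 * 0.35
Step 3: L = 190498.9342 * 0.35 = 66674.6 N

66674.6


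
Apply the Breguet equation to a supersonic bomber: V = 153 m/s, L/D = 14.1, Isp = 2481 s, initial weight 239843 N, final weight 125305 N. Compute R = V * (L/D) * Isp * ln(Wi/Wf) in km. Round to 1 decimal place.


Step 1: Coefficient = V * (L/D) * Isp = 153 * 14.1 * 2481 = 5352261.3 m
Step 2: Wi/Wf = 239843 / 125305 = 1.914074
Step 3: ln(1.914074) = 0.649234
Step 4: R = 5352261.3 * 0.649234 = 3474868.8 m = 3474.9 km

3474.9


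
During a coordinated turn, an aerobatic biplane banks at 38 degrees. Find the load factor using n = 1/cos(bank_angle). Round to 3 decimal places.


Step 1: Convert 38 degrees to radians = 0.663225
Step 2: cos(38 deg) = 0.788011
Step 3: n = 1 / 0.788011 = 1.269

1.269


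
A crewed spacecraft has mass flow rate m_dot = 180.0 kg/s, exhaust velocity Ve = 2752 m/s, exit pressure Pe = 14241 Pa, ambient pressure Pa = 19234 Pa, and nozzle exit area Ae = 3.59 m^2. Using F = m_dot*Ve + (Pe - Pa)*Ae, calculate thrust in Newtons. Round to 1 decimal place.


Step 1: Momentum thrust = m_dot * Ve = 180.0 * 2752 = 495360.0 N
Step 2: Pressure thrust = (Pe - Pa) * Ae = (14241 - 19234) * 3.59 = -17924.87 N
Step 3: Total thrust F = 495360.0 + -17924.87 = 477435.1 N

477435.1


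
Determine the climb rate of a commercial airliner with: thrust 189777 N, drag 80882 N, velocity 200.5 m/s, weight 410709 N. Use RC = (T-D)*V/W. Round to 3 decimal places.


Step 1: Excess thrust = T - D = 189777 - 80882 = 108895 N
Step 2: Excess power = 108895 * 200.5 = 21833447.5 W
Step 3: RC = 21833447.5 / 410709 = 53.160 m/s

53.160


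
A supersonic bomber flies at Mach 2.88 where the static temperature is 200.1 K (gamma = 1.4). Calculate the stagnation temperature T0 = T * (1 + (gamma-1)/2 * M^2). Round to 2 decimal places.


Step 1: (gamma-1)/2 = 0.2
Step 2: M^2 = 8.2944
Step 3: 1 + 0.2 * 8.2944 = 2.65888
Step 4: T0 = 200.1 * 2.65888 = 532.04 K

532.04


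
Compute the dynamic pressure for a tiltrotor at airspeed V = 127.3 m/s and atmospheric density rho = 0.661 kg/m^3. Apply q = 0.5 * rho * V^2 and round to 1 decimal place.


Step 1: V^2 = 127.3^2 = 16205.29
Step 2: q = 0.5 * 0.661 * 16205.29
Step 3: q = 5355.8 Pa

5355.8


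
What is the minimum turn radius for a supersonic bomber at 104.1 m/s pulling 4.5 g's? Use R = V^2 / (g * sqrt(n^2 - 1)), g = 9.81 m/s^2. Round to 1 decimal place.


Step 1: V^2 = 104.1^2 = 10836.81
Step 2: n^2 - 1 = 4.5^2 - 1 = 19.25
Step 3: sqrt(19.25) = 4.387482
Step 4: R = 10836.81 / (9.81 * 4.387482) = 251.8 m

251.8


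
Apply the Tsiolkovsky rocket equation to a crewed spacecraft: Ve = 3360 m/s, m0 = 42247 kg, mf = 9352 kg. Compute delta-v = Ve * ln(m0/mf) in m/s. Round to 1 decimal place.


Step 1: Mass ratio m0/mf = 42247 / 9352 = 4.517429
Step 2: ln(4.517429) = 1.507943
Step 3: delta-v = 3360 * 1.507943 = 5066.7 m/s

5066.7


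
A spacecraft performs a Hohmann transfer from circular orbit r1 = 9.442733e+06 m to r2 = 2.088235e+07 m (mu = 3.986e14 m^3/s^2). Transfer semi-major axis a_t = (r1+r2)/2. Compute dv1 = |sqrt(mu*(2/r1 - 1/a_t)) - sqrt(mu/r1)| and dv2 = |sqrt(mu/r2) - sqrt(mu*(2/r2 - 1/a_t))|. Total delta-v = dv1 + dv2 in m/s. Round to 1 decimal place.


Step 1: Transfer semi-major axis a_t = (9.442733e+06 + 2.088235e+07) / 2 = 1.516254e+07 m
Step 2: v1 (circular at r1) = sqrt(mu/r1) = 6497.1 m/s
Step 3: v_t1 = sqrt(mu*(2/r1 - 1/a_t)) = 7624.71 m/s
Step 4: dv1 = |7624.71 - 6497.1| = 1127.61 m/s
Step 5: v2 (circular at r2) = 4368.97 m/s, v_t2 = 3447.8 m/s
Step 6: dv2 = |4368.97 - 3447.8| = 921.17 m/s
Step 7: Total delta-v = 1127.61 + 921.17 = 2048.8 m/s

2048.8


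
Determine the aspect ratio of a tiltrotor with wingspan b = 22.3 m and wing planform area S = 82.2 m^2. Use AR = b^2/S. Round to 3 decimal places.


Step 1: b^2 = 22.3^2 = 497.29
Step 2: AR = 497.29 / 82.2 = 6.050

6.050


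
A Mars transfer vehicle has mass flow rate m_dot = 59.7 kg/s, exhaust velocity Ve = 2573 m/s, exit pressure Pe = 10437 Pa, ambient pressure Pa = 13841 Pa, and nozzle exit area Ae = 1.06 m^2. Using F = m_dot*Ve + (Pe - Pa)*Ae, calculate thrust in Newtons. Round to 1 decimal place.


Step 1: Momentum thrust = m_dot * Ve = 59.7 * 2573 = 153608.1 N
Step 2: Pressure thrust = (Pe - Pa) * Ae = (10437 - 13841) * 1.06 = -3608.24 N
Step 3: Total thrust F = 153608.1 + -3608.24 = 149999.9 N

149999.9


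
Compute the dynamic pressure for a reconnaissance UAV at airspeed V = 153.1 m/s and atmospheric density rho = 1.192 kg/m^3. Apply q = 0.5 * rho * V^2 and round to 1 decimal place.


Step 1: V^2 = 153.1^2 = 23439.61
Step 2: q = 0.5 * 1.192 * 23439.61
Step 3: q = 13970.0 Pa

13970.0


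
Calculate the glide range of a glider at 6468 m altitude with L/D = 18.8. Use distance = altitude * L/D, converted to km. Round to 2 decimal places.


Step 1: Glide distance = altitude * L/D = 6468 * 18.8 = 121598.4 m
Step 2: Convert to km: 121598.4 / 1000 = 121.60 km

121.60


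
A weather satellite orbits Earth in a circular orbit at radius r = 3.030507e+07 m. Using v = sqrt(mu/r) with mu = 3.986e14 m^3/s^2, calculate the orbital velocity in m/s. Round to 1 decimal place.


Step 1: mu / r = 3.986e14 / 3.030507e+07 = 13152914.6773
Step 2: v = sqrt(13152914.6773) = 3626.7 m/s

3626.7


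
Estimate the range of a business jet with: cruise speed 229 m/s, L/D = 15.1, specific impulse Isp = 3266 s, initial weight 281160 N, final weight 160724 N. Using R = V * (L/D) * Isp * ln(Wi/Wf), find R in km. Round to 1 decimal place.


Step 1: Coefficient = V * (L/D) * Isp = 229 * 15.1 * 3266 = 11293501.4 m
Step 2: Wi/Wf = 281160 / 160724 = 1.749334
Step 3: ln(1.749334) = 0.559235
Step 4: R = 11293501.4 * 0.559235 = 6315724.6 m = 6315.7 km

6315.7


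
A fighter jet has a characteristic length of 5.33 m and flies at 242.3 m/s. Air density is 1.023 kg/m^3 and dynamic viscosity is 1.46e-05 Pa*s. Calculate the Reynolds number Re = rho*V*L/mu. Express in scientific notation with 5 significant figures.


Step 1: Numerator = rho * V * L = 1.023 * 242.3 * 5.33 = 1321.162557
Step 2: Re = 1321.162557 / 1.46e-05
Step 3: Re = 9.0491e+07

9.0491e+07


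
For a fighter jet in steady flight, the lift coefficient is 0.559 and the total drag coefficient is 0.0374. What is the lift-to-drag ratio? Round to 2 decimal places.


Step 1: L/D = CL / CD = 0.559 / 0.0374
Step 2: L/D = 14.95

14.95


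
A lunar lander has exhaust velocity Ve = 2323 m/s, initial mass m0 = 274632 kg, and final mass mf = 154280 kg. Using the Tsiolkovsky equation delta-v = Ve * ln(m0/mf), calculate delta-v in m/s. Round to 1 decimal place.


Step 1: Mass ratio m0/mf = 274632 / 154280 = 1.780088
Step 2: ln(1.780088) = 0.576663
Step 3: delta-v = 2323 * 0.576663 = 1339.6 m/s

1339.6


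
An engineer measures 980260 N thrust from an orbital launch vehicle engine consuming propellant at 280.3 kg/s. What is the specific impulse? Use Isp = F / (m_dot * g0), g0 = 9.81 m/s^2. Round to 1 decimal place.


Step 1: m_dot * g0 = 280.3 * 9.81 = 2749.74
Step 2: Isp = 980260 / 2749.74 = 356.5 s

356.5


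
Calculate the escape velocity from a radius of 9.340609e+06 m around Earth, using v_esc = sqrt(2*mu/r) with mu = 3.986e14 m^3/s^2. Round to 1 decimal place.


Step 1: 2*mu/r = 2 * 3.986e14 / 9.340609e+06 = 85347754.0918
Step 2: v_esc = sqrt(85347754.0918) = 9238.4 m/s

9238.4


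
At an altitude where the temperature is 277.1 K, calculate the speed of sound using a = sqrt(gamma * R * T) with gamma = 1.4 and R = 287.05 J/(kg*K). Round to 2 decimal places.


Step 1: gamma * R * T = 1.4 * 287.05 * 277.1 = 111358.177
Step 2: a = sqrt(111358.177) = 333.70 m/s

333.70


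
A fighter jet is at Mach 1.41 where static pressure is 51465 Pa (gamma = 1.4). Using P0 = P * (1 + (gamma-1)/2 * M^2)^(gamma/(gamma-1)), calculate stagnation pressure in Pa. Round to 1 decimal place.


Step 1: (gamma-1)/2 * M^2 = 0.2 * 1.9881 = 0.39762
Step 2: 1 + 0.39762 = 1.39762
Step 3: Exponent gamma/(gamma-1) = 3.5
Step 4: P0 = 51465 * 1.39762^3.5 = 166101.6 Pa

166101.6


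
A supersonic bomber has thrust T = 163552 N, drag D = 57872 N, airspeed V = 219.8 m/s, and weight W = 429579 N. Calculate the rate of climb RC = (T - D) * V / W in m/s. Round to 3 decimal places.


Step 1: Excess thrust = T - D = 163552 - 57872 = 105680 N
Step 2: Excess power = 105680 * 219.8 = 23228464.0 W
Step 3: RC = 23228464.0 / 429579 = 54.073 m/s

54.073


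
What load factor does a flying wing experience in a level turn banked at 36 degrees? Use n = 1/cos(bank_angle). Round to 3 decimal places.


Step 1: Convert 36 degrees to radians = 0.628319
Step 2: cos(36 deg) = 0.809017
Step 3: n = 1 / 0.809017 = 1.236

1.236


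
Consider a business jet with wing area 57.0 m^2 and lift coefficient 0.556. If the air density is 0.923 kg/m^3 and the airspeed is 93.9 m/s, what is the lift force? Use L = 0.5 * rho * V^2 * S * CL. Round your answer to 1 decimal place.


Step 1: Calculate dynamic pressure q = 0.5 * 0.923 * 93.9^2 = 0.5 * 0.923 * 8817.21 = 4069.1424 Pa
Step 2: Multiply by wing area and lift coefficient: L = 4069.1424 * 57.0 * 0.556
Step 3: L = 231941.1177 * 0.556 = 128959.3 N

128959.3


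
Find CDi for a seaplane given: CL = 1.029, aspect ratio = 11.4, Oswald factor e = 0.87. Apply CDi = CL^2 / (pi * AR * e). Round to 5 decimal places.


Step 1: CL^2 = 1.029^2 = 1.058841
Step 2: pi * AR * e = 3.14159 * 11.4 * 0.87 = 31.158316
Step 3: CDi = 1.058841 / 31.158316 = 0.03398

0.03398


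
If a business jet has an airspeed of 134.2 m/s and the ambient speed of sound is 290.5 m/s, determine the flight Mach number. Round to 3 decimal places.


Step 1: M = V / a = 134.2 / 290.5
Step 2: M = 0.462

0.462


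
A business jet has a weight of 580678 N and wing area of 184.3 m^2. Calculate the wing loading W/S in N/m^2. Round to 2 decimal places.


Step 1: Wing loading = W / S = 580678 / 184.3
Step 2: Wing loading = 3150.72 N/m^2

3150.72


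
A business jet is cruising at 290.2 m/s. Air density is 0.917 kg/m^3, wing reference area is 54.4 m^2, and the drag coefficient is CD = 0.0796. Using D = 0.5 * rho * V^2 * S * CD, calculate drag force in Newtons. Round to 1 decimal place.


Step 1: Dynamic pressure q = 0.5 * 0.917 * 290.2^2 = 38613.0543 Pa
Step 2: Drag D = q * S * CD = 38613.0543 * 54.4 * 0.0796
Step 3: D = 167203.8 N

167203.8


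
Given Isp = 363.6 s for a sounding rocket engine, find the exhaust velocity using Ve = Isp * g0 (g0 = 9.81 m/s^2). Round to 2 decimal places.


Step 1: Ve = Isp * g0 = 363.6 * 9.81
Step 2: Ve = 3566.92 m/s

3566.92


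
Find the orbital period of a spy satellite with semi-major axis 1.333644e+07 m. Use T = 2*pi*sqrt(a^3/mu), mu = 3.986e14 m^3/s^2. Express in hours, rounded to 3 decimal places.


Step 1: a^3 / mu = 2.372028e+21 / 3.986e14 = 5.950897e+06
Step 2: sqrt(5.950897e+06) = 2439.4461 s
Step 3: T = 2*pi * 2439.4461 = 15327.49 s
Step 4: T in hours = 15327.49 / 3600 = 4.258 hours

4.258


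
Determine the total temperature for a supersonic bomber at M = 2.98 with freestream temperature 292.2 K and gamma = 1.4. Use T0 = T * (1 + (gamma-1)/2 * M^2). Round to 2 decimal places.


Step 1: (gamma-1)/2 = 0.2
Step 2: M^2 = 8.8804
Step 3: 1 + 0.2 * 8.8804 = 2.77608
Step 4: T0 = 292.2 * 2.77608 = 811.17 K

811.17


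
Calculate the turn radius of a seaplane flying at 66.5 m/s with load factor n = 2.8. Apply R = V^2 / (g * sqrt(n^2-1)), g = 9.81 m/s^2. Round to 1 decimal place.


Step 1: V^2 = 66.5^2 = 4422.25
Step 2: n^2 - 1 = 2.8^2 - 1 = 6.84
Step 3: sqrt(6.84) = 2.615339
Step 4: R = 4422.25 / (9.81 * 2.615339) = 172.4 m

172.4


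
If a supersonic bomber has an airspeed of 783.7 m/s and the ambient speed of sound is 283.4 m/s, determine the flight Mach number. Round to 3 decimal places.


Step 1: M = V / a = 783.7 / 283.4
Step 2: M = 2.765

2.765


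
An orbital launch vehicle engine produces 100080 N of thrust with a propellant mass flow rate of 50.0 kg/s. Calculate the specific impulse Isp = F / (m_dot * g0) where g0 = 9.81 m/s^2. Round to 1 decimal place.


Step 1: m_dot * g0 = 50.0 * 9.81 = 490.5
Step 2: Isp = 100080 / 490.5 = 204.0 s

204.0


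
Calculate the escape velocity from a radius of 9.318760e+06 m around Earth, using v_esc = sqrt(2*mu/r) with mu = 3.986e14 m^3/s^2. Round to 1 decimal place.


Step 1: 2*mu/r = 2 * 3.986e14 / 9.318760e+06 = 85547862.5912
Step 2: v_esc = sqrt(85547862.5912) = 9249.2 m/s

9249.2


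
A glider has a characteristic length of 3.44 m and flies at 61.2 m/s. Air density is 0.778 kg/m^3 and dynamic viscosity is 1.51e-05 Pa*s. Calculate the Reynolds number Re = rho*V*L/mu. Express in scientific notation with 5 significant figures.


Step 1: Numerator = rho * V * L = 0.778 * 61.2 * 3.44 = 163.790784
Step 2: Re = 163.790784 / 1.51e-05
Step 3: Re = 1.0847e+07

1.0847e+07


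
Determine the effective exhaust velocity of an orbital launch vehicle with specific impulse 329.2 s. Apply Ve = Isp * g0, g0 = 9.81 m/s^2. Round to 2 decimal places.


Step 1: Ve = Isp * g0 = 329.2 * 9.81
Step 2: Ve = 3229.45 m/s

3229.45


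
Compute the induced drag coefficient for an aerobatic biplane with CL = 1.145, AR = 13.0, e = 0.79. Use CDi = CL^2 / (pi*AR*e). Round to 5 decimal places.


Step 1: CL^2 = 1.145^2 = 1.311025
Step 2: pi * AR * e = 3.14159 * 13.0 * 0.79 = 32.264157
Step 3: CDi = 1.311025 / 32.264157 = 0.04063

0.04063


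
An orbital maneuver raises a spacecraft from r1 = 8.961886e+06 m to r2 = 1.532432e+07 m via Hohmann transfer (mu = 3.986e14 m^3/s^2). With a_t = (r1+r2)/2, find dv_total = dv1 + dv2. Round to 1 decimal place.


Step 1: Transfer semi-major axis a_t = (8.961886e+06 + 1.532432e+07) / 2 = 1.214310e+07 m
Step 2: v1 (circular at r1) = sqrt(mu/r1) = 6669.13 m/s
Step 3: v_t1 = sqrt(mu*(2/r1 - 1/a_t)) = 7491.95 m/s
Step 4: dv1 = |7491.95 - 6669.13| = 822.82 m/s
Step 5: v2 (circular at r2) = 5100.09 m/s, v_t2 = 4381.4 m/s
Step 6: dv2 = |5100.09 - 4381.4| = 718.69 m/s
Step 7: Total delta-v = 822.82 + 718.69 = 1541.5 m/s

1541.5


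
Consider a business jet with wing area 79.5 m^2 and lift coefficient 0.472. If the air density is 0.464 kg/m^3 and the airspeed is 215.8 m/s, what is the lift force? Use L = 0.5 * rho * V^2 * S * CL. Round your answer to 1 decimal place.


Step 1: Calculate dynamic pressure q = 0.5 * 0.464 * 215.8^2 = 0.5 * 0.464 * 46569.64 = 10804.1565 Pa
Step 2: Multiply by wing area and lift coefficient: L = 10804.1565 * 79.5 * 0.472
Step 3: L = 858930.4402 * 0.472 = 405415.2 N

405415.2


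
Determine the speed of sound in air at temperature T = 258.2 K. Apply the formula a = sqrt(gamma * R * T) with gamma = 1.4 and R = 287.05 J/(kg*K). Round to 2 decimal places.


Step 1: gamma * R * T = 1.4 * 287.05 * 258.2 = 103762.834
Step 2: a = sqrt(103762.834) = 322.12 m/s

322.12


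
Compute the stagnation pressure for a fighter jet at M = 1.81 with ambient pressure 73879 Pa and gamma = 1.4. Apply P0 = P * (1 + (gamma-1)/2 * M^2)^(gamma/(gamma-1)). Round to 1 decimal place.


Step 1: (gamma-1)/2 * M^2 = 0.2 * 3.2761 = 0.65522
Step 2: 1 + 0.65522 = 1.65522
Step 3: Exponent gamma/(gamma-1) = 3.5
Step 4: P0 = 73879 * 1.65522^3.5 = 431038.5 Pa

431038.5


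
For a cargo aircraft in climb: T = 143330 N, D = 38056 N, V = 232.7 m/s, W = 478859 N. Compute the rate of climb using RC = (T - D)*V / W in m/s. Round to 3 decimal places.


Step 1: Excess thrust = T - D = 143330 - 38056 = 105274 N
Step 2: Excess power = 105274 * 232.7 = 24497259.8 W
Step 3: RC = 24497259.8 / 478859 = 51.158 m/s

51.158


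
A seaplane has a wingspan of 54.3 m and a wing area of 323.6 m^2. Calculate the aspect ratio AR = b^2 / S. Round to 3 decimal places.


Step 1: b^2 = 54.3^2 = 2948.49
Step 2: AR = 2948.49 / 323.6 = 9.112

9.112


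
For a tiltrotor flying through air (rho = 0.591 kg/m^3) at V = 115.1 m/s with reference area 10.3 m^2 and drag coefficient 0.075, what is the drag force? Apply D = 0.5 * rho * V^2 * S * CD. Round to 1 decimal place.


Step 1: Dynamic pressure q = 0.5 * 0.591 * 115.1^2 = 3914.787 Pa
Step 2: Drag D = q * S * CD = 3914.787 * 10.3 * 0.075
Step 3: D = 3024.2 N

3024.2


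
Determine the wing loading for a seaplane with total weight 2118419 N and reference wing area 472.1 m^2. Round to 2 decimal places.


Step 1: Wing loading = W / S = 2118419 / 472.1
Step 2: Wing loading = 4487.23 N/m^2

4487.23


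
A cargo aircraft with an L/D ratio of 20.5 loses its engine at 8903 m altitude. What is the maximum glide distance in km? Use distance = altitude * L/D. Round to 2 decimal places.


Step 1: Glide distance = altitude * L/D = 8903 * 20.5 = 182511.5 m
Step 2: Convert to km: 182511.5 / 1000 = 182.51 km

182.51


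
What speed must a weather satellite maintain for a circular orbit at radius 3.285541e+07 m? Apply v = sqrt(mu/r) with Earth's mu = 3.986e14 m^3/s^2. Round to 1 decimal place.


Step 1: mu / r = 3.986e14 / 3.285541e+07 = 12131944.176
Step 2: v = sqrt(12131944.176) = 3483.1 m/s

3483.1


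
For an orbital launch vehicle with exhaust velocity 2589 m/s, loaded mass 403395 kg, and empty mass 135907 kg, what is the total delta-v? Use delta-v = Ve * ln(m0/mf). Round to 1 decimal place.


Step 1: Mass ratio m0/mf = 403395 / 135907 = 2.968169
Step 2: ln(2.968169) = 1.087945
Step 3: delta-v = 2589 * 1.087945 = 2816.7 m/s

2816.7


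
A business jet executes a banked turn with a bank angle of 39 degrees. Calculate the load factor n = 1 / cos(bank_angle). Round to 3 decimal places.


Step 1: Convert 39 degrees to radians = 0.680678
Step 2: cos(39 deg) = 0.777146
Step 3: n = 1 / 0.777146 = 1.287

1.287


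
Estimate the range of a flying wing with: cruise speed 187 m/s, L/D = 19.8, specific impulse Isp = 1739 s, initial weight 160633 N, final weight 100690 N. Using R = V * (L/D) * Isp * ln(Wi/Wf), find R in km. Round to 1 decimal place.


Step 1: Coefficient = V * (L/D) * Isp = 187 * 19.8 * 1739 = 6438821.4 m
Step 2: Wi/Wf = 160633 / 100690 = 1.595322
Step 3: ln(1.595322) = 0.467076
Step 4: R = 6438821.4 * 0.467076 = 3007417.5 m = 3007.4 km

3007.4


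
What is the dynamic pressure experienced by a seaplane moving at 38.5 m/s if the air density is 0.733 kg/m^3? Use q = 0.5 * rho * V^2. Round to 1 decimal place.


Step 1: V^2 = 38.5^2 = 1482.25
Step 2: q = 0.5 * 0.733 * 1482.25
Step 3: q = 543.2 Pa

543.2


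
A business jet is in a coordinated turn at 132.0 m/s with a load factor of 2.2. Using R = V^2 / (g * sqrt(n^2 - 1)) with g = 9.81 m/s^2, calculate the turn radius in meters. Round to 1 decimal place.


Step 1: V^2 = 132.0^2 = 17424.0
Step 2: n^2 - 1 = 2.2^2 - 1 = 3.84
Step 3: sqrt(3.84) = 1.959592
Step 4: R = 17424.0 / (9.81 * 1.959592) = 906.4 m

906.4


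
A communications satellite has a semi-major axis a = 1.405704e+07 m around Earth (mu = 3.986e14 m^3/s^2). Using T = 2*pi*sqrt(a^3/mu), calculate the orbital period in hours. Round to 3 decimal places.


Step 1: a^3 / mu = 2.777676e+21 / 3.986e14 = 6.968581e+06
Step 2: sqrt(6.968581e+06) = 2639.807 s
Step 3: T = 2*pi * 2639.807 = 16586.4 s
Step 4: T in hours = 16586.4 / 3600 = 4.607 hours

4.607


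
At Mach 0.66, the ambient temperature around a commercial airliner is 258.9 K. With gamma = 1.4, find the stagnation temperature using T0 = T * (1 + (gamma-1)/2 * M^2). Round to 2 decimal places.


Step 1: (gamma-1)/2 = 0.2
Step 2: M^2 = 0.4356
Step 3: 1 + 0.2 * 0.4356 = 1.08712
Step 4: T0 = 258.9 * 1.08712 = 281.46 K

281.46


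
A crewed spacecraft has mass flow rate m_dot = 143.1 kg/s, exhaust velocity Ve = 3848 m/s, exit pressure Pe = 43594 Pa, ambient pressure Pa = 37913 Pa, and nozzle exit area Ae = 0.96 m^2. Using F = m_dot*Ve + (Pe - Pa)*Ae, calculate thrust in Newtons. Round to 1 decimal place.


Step 1: Momentum thrust = m_dot * Ve = 143.1 * 3848 = 550648.8 N
Step 2: Pressure thrust = (Pe - Pa) * Ae = (43594 - 37913) * 0.96 = 5453.76 N
Step 3: Total thrust F = 550648.8 + 5453.76 = 556102.6 N

556102.6


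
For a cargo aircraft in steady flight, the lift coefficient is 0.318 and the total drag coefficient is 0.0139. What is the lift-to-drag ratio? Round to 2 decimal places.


Step 1: L/D = CL / CD = 0.318 / 0.0139
Step 2: L/D = 22.88

22.88


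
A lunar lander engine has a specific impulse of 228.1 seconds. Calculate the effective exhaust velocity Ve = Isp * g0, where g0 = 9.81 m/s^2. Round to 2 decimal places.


Step 1: Ve = Isp * g0 = 228.1 * 9.81
Step 2: Ve = 2237.66 m/s

2237.66


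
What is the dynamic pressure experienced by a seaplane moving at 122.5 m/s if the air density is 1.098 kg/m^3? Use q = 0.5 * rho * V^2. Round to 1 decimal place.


Step 1: V^2 = 122.5^2 = 15006.25
Step 2: q = 0.5 * 1.098 * 15006.25
Step 3: q = 8238.4 Pa

8238.4


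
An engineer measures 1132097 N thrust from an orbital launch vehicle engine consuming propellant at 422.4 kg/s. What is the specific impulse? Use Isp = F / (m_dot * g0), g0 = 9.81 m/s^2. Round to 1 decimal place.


Step 1: m_dot * g0 = 422.4 * 9.81 = 4143.74
Step 2: Isp = 1132097 / 4143.74 = 273.2 s

273.2


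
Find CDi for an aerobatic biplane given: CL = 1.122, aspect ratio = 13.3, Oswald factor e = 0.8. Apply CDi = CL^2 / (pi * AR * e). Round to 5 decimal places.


Step 1: CL^2 = 1.122^2 = 1.258884
Step 2: pi * AR * e = 3.14159 * 13.3 * 0.8 = 33.426546
Step 3: CDi = 1.258884 / 33.426546 = 0.03766

0.03766


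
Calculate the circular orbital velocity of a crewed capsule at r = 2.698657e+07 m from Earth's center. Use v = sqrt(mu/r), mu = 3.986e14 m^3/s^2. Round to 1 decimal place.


Step 1: mu / r = 3.986e14 / 2.698657e+07 = 14770309.8245
Step 2: v = sqrt(14770309.8245) = 3843.2 m/s

3843.2


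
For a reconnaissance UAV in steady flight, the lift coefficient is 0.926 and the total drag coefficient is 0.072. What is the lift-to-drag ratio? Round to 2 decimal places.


Step 1: L/D = CL / CD = 0.926 / 0.072
Step 2: L/D = 12.86

12.86


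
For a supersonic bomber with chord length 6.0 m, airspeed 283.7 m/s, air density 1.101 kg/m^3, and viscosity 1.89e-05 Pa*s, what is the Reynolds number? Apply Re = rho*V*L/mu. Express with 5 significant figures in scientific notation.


Step 1: Numerator = rho * V * L = 1.101 * 283.7 * 6.0 = 1874.1222
Step 2: Re = 1874.1222 / 1.89e-05
Step 3: Re = 9.9160e+07

9.9160e+07


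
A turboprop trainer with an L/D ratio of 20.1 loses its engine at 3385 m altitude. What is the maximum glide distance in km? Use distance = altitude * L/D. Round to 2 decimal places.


Step 1: Glide distance = altitude * L/D = 3385 * 20.1 = 68038.5 m
Step 2: Convert to km: 68038.5 / 1000 = 68.04 km

68.04


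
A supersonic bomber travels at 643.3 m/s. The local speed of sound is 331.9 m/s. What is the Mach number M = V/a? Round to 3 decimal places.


Step 1: M = V / a = 643.3 / 331.9
Step 2: M = 1.938

1.938


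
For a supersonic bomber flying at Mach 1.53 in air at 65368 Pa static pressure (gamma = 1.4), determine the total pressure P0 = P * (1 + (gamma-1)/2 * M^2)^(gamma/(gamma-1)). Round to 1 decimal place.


Step 1: (gamma-1)/2 * M^2 = 0.2 * 2.3409 = 0.46818
Step 2: 1 + 0.46818 = 1.46818
Step 3: Exponent gamma/(gamma-1) = 3.5
Step 4: P0 = 65368 * 1.46818^3.5 = 250664.5 Pa

250664.5


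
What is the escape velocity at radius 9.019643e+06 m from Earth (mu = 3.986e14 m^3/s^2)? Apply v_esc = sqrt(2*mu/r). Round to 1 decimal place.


Step 1: 2*mu/r = 2 * 3.986e14 / 9.019643e+06 = 88384872.8824
Step 2: v_esc = sqrt(88384872.8824) = 9401.3 m/s

9401.3


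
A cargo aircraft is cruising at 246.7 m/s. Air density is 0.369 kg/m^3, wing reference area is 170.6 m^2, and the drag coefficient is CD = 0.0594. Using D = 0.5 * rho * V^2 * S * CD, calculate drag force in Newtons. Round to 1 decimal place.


Step 1: Dynamic pressure q = 0.5 * 0.369 * 246.7^2 = 11228.8342 Pa
Step 2: Drag D = q * S * CD = 11228.8342 * 170.6 * 0.0594
Step 3: D = 113789.0 N

113789.0


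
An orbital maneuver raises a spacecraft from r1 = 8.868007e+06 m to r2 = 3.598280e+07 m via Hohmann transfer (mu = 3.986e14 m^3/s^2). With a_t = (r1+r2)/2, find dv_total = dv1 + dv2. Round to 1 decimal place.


Step 1: Transfer semi-major axis a_t = (8.868007e+06 + 3.598280e+07) / 2 = 2.242540e+07 m
Step 2: v1 (circular at r1) = sqrt(mu/r1) = 6704.33 m/s
Step 3: v_t1 = sqrt(mu*(2/r1 - 1/a_t)) = 8492.45 m/s
Step 4: dv1 = |8492.45 - 6704.33| = 1788.12 m/s
Step 5: v2 (circular at r2) = 3328.29 m/s, v_t2 = 2092.98 m/s
Step 6: dv2 = |3328.29 - 2092.98| = 1235.32 m/s
Step 7: Total delta-v = 1788.12 + 1235.32 = 3023.4 m/s

3023.4


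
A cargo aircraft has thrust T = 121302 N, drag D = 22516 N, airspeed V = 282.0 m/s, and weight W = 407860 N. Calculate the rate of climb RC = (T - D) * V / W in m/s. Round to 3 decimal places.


Step 1: Excess thrust = T - D = 121302 - 22516 = 98786 N
Step 2: Excess power = 98786 * 282.0 = 27857652.0 W
Step 3: RC = 27857652.0 / 407860 = 68.302 m/s

68.302


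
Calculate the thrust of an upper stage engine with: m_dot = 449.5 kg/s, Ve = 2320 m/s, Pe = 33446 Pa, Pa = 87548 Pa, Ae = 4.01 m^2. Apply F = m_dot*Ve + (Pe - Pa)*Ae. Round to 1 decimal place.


Step 1: Momentum thrust = m_dot * Ve = 449.5 * 2320 = 1042840.0 N
Step 2: Pressure thrust = (Pe - Pa) * Ae = (33446 - 87548) * 4.01 = -216949.02 N
Step 3: Total thrust F = 1042840.0 + -216949.02 = 825891.0 N

825891.0


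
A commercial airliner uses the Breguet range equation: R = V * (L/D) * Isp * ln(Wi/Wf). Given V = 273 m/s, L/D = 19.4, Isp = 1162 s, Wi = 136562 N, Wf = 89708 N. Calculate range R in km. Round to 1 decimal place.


Step 1: Coefficient = V * (L/D) * Isp = 273 * 19.4 * 1162 = 6154184.4 m
Step 2: Wi/Wf = 136562 / 89708 = 1.522295
Step 3: ln(1.522295) = 0.420219
Step 4: R = 6154184.4 * 0.420219 = 2586103.8 m = 2586.1 km

2586.1


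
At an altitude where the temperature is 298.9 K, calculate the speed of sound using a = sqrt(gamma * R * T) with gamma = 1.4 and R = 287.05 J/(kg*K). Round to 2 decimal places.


Step 1: gamma * R * T = 1.4 * 287.05 * 298.9 = 120118.943
Step 2: a = sqrt(120118.943) = 346.58 m/s

346.58


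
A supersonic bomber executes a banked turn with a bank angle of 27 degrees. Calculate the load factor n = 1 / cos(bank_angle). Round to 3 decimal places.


Step 1: Convert 27 degrees to radians = 0.471239
Step 2: cos(27 deg) = 0.891007
Step 3: n = 1 / 0.891007 = 1.122

1.122


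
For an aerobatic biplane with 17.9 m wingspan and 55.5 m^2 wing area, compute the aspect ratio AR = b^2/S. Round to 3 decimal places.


Step 1: b^2 = 17.9^2 = 320.41
Step 2: AR = 320.41 / 55.5 = 5.773

5.773


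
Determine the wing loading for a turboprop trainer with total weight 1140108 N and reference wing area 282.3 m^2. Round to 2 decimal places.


Step 1: Wing loading = W / S = 1140108 / 282.3
Step 2: Wing loading = 4038.64 N/m^2

4038.64


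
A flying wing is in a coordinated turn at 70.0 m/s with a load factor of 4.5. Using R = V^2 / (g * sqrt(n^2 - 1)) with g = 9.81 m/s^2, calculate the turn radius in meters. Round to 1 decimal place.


Step 1: V^2 = 70.0^2 = 4900.0
Step 2: n^2 - 1 = 4.5^2 - 1 = 19.25
Step 3: sqrt(19.25) = 4.387482
Step 4: R = 4900.0 / (9.81 * 4.387482) = 113.8 m

113.8


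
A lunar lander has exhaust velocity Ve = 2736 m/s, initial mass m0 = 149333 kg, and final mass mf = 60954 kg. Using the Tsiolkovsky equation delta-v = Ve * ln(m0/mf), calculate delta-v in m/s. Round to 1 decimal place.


Step 1: Mass ratio m0/mf = 149333 / 60954 = 2.449929
Step 2: ln(2.449929) = 0.896059
Step 3: delta-v = 2736 * 0.896059 = 2451.6 m/s

2451.6


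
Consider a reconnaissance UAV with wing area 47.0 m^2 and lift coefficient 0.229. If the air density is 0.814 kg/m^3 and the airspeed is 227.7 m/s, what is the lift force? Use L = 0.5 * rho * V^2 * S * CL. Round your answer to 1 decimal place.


Step 1: Calculate dynamic pressure q = 0.5 * 0.814 * 227.7^2 = 0.5 * 0.814 * 51847.29 = 21101.847 Pa
Step 2: Multiply by wing area and lift coefficient: L = 21101.847 * 47.0 * 0.229
Step 3: L = 991786.8104 * 0.229 = 227119.2 N

227119.2


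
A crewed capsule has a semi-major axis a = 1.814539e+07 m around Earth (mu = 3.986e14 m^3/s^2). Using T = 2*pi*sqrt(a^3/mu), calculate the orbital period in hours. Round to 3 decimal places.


Step 1: a^3 / mu = 5.974464e+21 / 3.986e14 = 1.498862e+07
Step 2: sqrt(1.498862e+07) = 3871.5138 s
Step 3: T = 2*pi * 3871.5138 = 24325.44 s
Step 4: T in hours = 24325.44 / 3600 = 6.757 hours

6.757


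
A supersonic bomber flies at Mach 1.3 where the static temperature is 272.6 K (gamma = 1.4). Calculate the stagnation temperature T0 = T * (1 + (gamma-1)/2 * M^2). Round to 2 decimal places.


Step 1: (gamma-1)/2 = 0.2
Step 2: M^2 = 1.69
Step 3: 1 + 0.2 * 1.69 = 1.338
Step 4: T0 = 272.6 * 1.338 = 364.74 K

364.74


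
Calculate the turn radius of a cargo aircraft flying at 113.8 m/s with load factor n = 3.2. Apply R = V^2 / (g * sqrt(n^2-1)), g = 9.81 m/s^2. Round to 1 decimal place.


Step 1: V^2 = 113.8^2 = 12950.44
Step 2: n^2 - 1 = 3.2^2 - 1 = 9.24
Step 3: sqrt(9.24) = 3.039737
Step 4: R = 12950.44 / (9.81 * 3.039737) = 434.3 m

434.3


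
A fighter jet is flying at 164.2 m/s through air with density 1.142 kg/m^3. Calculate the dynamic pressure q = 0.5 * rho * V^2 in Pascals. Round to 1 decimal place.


Step 1: V^2 = 164.2^2 = 26961.64
Step 2: q = 0.5 * 1.142 * 26961.64
Step 3: q = 15395.1 Pa

15395.1


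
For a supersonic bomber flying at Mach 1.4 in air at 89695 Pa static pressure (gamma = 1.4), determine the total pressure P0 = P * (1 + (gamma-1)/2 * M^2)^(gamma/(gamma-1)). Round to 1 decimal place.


Step 1: (gamma-1)/2 * M^2 = 0.2 * 1.96 = 0.392
Step 2: 1 + 0.392 = 1.392
Step 3: Exponent gamma/(gamma-1) = 3.5
Step 4: P0 = 89695 * 1.392^3.5 = 285433.9 Pa

285433.9


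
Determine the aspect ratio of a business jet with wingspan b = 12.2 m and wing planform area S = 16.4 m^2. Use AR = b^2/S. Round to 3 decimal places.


Step 1: b^2 = 12.2^2 = 148.84
Step 2: AR = 148.84 / 16.4 = 9.076

9.076


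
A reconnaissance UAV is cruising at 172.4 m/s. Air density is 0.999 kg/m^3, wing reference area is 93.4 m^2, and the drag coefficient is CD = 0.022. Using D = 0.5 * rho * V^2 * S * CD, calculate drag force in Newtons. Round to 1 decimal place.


Step 1: Dynamic pressure q = 0.5 * 0.999 * 172.4^2 = 14846.0191 Pa
Step 2: Drag D = q * S * CD = 14846.0191 * 93.4 * 0.022
Step 3: D = 30505.6 N

30505.6


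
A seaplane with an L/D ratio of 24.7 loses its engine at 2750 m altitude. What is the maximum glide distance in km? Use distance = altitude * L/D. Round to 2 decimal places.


Step 1: Glide distance = altitude * L/D = 2750 * 24.7 = 67925.0 m
Step 2: Convert to km: 67925.0 / 1000 = 67.93 km

67.93


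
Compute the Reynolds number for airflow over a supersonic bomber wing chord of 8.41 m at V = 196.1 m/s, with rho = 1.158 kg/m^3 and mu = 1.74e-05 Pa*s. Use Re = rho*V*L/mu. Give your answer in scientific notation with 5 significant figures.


Step 1: Numerator = rho * V * L = 1.158 * 196.1 * 8.41 = 1909.774758
Step 2: Re = 1909.774758 / 1.74e-05
Step 3: Re = 1.0976e+08

1.0976e+08


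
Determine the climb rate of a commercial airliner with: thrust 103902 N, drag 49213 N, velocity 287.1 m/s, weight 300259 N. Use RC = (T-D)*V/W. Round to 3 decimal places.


Step 1: Excess thrust = T - D = 103902 - 49213 = 54689 N
Step 2: Excess power = 54689 * 287.1 = 15701211.9 W
Step 3: RC = 15701211.9 / 300259 = 52.292 m/s

52.292


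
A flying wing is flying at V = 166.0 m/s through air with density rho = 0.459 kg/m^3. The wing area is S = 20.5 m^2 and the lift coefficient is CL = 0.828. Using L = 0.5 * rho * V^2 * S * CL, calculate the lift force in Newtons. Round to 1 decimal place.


Step 1: Calculate dynamic pressure q = 0.5 * 0.459 * 166.0^2 = 0.5 * 0.459 * 27556.0 = 6324.102 Pa
Step 2: Multiply by wing area and lift coefficient: L = 6324.102 * 20.5 * 0.828
Step 3: L = 129644.091 * 0.828 = 107345.3 N

107345.3


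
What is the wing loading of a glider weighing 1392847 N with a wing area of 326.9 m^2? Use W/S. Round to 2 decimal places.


Step 1: Wing loading = W / S = 1392847 / 326.9
Step 2: Wing loading = 4260.77 N/m^2

4260.77
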